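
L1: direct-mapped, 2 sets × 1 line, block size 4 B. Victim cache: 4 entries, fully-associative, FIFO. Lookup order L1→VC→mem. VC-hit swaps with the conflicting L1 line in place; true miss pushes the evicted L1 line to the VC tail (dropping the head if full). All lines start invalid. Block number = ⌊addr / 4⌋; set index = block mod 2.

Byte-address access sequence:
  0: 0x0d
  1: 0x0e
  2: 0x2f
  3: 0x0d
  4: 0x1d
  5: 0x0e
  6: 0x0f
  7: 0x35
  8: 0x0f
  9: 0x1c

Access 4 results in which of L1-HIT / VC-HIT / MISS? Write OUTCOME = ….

OUTCOME = MISS

0: 0xd (blk 3, set 1) → MISS  vc=[]
1: 0xe (blk 3, set 1) → L1-HIT  vc=[]
2: 0x2f (blk 11, set 1) → MISS  vc=[3]
3: 0xd (blk 3, set 1) → VC-HIT  vc=[11]
4: 0x1d (blk 7, set 1) → MISS  vc=[11, 3]
5: 0xe (blk 3, set 1) → VC-HIT  vc=[11, 7]
6: 0xf (blk 3, set 1) → L1-HIT  vc=[11, 7]
7: 0x35 (blk 13, set 1) → MISS  vc=[11, 7, 3]
8: 0xf (blk 3, set 1) → VC-HIT  vc=[11, 7, 13]
9: 0x1c (blk 7, set 1) → VC-HIT  vc=[11, 3, 13]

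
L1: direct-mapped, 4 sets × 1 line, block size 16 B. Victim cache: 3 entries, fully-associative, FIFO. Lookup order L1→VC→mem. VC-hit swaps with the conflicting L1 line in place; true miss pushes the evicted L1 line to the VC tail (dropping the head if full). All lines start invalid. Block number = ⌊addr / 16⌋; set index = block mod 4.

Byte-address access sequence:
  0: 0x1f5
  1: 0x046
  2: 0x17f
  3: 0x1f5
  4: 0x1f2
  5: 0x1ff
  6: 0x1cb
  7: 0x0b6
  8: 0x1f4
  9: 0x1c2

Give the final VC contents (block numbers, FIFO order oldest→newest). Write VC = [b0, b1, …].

VC = [23, 4, 11]

0: 0x1f5 (blk 31, set 3) → MISS  vc=[]
1: 0x46 (blk 4, set 0) → MISS  vc=[]
2: 0x17f (blk 23, set 3) → MISS  vc=[31]
3: 0x1f5 (blk 31, set 3) → VC-HIT  vc=[23]
4: 0x1f2 (blk 31, set 3) → L1-HIT  vc=[23]
5: 0x1ff (blk 31, set 3) → L1-HIT  vc=[23]
6: 0x1cb (blk 28, set 0) → MISS  vc=[23, 4]
7: 0xb6 (blk 11, set 3) → MISS  vc=[23, 4, 31]
8: 0x1f4 (blk 31, set 3) → VC-HIT  vc=[23, 4, 11]
9: 0x1c2 (blk 28, set 0) → L1-HIT  vc=[23, 4, 11]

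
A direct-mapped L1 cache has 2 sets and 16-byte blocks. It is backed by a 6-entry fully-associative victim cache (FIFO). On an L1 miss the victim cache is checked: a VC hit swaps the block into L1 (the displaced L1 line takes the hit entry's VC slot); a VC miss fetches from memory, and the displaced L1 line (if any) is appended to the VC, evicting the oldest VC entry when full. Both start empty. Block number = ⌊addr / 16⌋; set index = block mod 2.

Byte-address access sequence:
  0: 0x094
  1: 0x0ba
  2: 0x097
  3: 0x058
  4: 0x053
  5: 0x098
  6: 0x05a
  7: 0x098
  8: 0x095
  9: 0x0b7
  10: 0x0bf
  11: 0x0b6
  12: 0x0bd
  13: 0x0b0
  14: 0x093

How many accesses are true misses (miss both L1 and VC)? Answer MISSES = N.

MISSES = 3

  [0] addr=0x94 blk=9 s=1: MISS | VC []
  [1] addr=0xba blk=11 s=1: MISS | VC [9]
  [2] addr=0x97 blk=9 s=1: VC-HIT | VC [11]
  [3] addr=0x58 blk=5 s=1: MISS | VC [11, 9]
  [4] addr=0x53 blk=5 s=1: L1-HIT | VC [11, 9]
  [5] addr=0x98 blk=9 s=1: VC-HIT | VC [11, 5]
  [6] addr=0x5a blk=5 s=1: VC-HIT | VC [11, 9]
  [7] addr=0x98 blk=9 s=1: VC-HIT | VC [11, 5]
  [8] addr=0x95 blk=9 s=1: L1-HIT | VC [11, 5]
  [9] addr=0xb7 blk=11 s=1: VC-HIT | VC [9, 5]
  [10] addr=0xbf blk=11 s=1: L1-HIT | VC [9, 5]
  [11] addr=0xb6 blk=11 s=1: L1-HIT | VC [9, 5]
  [12] addr=0xbd blk=11 s=1: L1-HIT | VC [9, 5]
  [13] addr=0xb0 blk=11 s=1: L1-HIT | VC [9, 5]
  [14] addr=0x93 blk=9 s=1: VC-HIT | VC [11, 5]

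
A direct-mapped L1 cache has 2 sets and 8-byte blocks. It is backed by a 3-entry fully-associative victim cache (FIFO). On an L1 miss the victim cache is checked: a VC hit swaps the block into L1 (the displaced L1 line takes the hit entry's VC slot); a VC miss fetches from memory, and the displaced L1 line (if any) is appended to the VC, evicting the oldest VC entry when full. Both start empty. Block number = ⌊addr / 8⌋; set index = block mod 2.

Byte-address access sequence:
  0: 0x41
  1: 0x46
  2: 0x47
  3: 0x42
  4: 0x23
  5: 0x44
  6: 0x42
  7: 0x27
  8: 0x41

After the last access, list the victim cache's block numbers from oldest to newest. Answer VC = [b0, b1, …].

  [0] addr=0x41 blk=8 s=0: MISS | VC []
  [1] addr=0x46 blk=8 s=0: L1-HIT | VC []
  [2] addr=0x47 blk=8 s=0: L1-HIT | VC []
  [3] addr=0x42 blk=8 s=0: L1-HIT | VC []
  [4] addr=0x23 blk=4 s=0: MISS | VC [8]
  [5] addr=0x44 blk=8 s=0: VC-HIT | VC [4]
  [6] addr=0x42 blk=8 s=0: L1-HIT | VC [4]
  [7] addr=0x27 blk=4 s=0: VC-HIT | VC [8]
  [8] addr=0x41 blk=8 s=0: VC-HIT | VC [4]

VC = [4]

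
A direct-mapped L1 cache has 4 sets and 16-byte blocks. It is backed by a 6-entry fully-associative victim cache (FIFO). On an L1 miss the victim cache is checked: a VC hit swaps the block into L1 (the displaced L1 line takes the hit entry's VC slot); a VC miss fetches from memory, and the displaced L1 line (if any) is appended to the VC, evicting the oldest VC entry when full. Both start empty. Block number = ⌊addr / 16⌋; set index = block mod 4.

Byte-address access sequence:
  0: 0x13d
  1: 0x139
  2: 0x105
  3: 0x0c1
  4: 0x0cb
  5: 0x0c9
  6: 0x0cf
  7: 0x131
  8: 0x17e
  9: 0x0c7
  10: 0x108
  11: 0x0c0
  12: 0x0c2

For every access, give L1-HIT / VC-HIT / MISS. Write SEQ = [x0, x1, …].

SEQ = [MISS, L1-HIT, MISS, MISS, L1-HIT, L1-HIT, L1-HIT, L1-HIT, MISS, L1-HIT, VC-HIT, VC-HIT, L1-HIT]

0: 0x13d (blk 19, set 3) → MISS  vc=[]
1: 0x139 (blk 19, set 3) → L1-HIT  vc=[]
2: 0x105 (blk 16, set 0) → MISS  vc=[]
3: 0xc1 (blk 12, set 0) → MISS  vc=[16]
4: 0xcb (blk 12, set 0) → L1-HIT  vc=[16]
5: 0xc9 (blk 12, set 0) → L1-HIT  vc=[16]
6: 0xcf (blk 12, set 0) → L1-HIT  vc=[16]
7: 0x131 (blk 19, set 3) → L1-HIT  vc=[16]
8: 0x17e (blk 23, set 3) → MISS  vc=[16, 19]
9: 0xc7 (blk 12, set 0) → L1-HIT  vc=[16, 19]
10: 0x108 (blk 16, set 0) → VC-HIT  vc=[12, 19]
11: 0xc0 (blk 12, set 0) → VC-HIT  vc=[16, 19]
12: 0xc2 (blk 12, set 0) → L1-HIT  vc=[16, 19]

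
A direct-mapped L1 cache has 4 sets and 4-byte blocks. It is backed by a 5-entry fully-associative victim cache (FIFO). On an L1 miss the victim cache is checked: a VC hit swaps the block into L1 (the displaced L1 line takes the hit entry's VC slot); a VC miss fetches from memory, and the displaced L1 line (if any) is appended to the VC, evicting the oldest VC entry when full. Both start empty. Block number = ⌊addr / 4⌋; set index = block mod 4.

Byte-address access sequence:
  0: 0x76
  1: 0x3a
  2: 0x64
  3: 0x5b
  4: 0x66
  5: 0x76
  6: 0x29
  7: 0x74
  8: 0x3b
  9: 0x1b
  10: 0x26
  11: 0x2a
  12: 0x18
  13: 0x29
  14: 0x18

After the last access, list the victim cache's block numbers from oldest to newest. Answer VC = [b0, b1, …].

0: 0x76 (blk 29, set 1) → MISS  vc=[]
1: 0x3a (blk 14, set 2) → MISS  vc=[]
2: 0x64 (blk 25, set 1) → MISS  vc=[29]
3: 0x5b (blk 22, set 2) → MISS  vc=[29, 14]
4: 0x66 (blk 25, set 1) → L1-HIT  vc=[29, 14]
5: 0x76 (blk 29, set 1) → VC-HIT  vc=[25, 14]
6: 0x29 (blk 10, set 2) → MISS  vc=[25, 14, 22]
7: 0x74 (blk 29, set 1) → L1-HIT  vc=[25, 14, 22]
8: 0x3b (blk 14, set 2) → VC-HIT  vc=[25, 10, 22]
9: 0x1b (blk 6, set 2) → MISS  vc=[25, 10, 22, 14]
10: 0x26 (blk 9, set 1) → MISS  vc=[25, 10, 22, 14, 29]
11: 0x2a (blk 10, set 2) → VC-HIT  vc=[25, 6, 22, 14, 29]
12: 0x18 (blk 6, set 2) → VC-HIT  vc=[25, 10, 22, 14, 29]
13: 0x29 (blk 10, set 2) → VC-HIT  vc=[25, 6, 22, 14, 29]
14: 0x18 (blk 6, set 2) → VC-HIT  vc=[25, 10, 22, 14, 29]

VC = [25, 10, 22, 14, 29]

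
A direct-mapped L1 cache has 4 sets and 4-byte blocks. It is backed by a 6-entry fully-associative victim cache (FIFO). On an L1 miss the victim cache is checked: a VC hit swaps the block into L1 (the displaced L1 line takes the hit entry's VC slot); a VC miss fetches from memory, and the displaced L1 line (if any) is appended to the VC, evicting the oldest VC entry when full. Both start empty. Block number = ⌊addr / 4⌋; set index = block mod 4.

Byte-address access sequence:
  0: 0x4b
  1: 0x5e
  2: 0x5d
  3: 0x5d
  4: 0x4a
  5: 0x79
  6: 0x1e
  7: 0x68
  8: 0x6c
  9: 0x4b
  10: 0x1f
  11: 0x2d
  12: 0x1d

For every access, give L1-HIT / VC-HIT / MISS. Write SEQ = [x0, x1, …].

#0 0x4b→b18/s2 MISS; vc=[]
#1 0x5e→b23/s3 MISS; vc=[]
#2 0x5d→b23/s3 L1-HIT; vc=[]
#3 0x5d→b23/s3 L1-HIT; vc=[]
#4 0x4a→b18/s2 L1-HIT; vc=[]
#5 0x79→b30/s2 MISS; vc=[18]
#6 0x1e→b7/s3 MISS; vc=[18,23]
#7 0x68→b26/s2 MISS; vc=[18,23,30]
#8 0x6c→b27/s3 MISS; vc=[18,23,30,7]
#9 0x4b→b18/s2 VC-HIT; vc=[26,23,30,7]
#10 0x1f→b7/s3 VC-HIT; vc=[26,23,30,27]
#11 0x2d→b11/s3 MISS; vc=[26,23,30,27,7]
#12 0x1d→b7/s3 VC-HIT; vc=[26,23,30,27,11]

SEQ = [MISS, MISS, L1-HIT, L1-HIT, L1-HIT, MISS, MISS, MISS, MISS, VC-HIT, VC-HIT, MISS, VC-HIT]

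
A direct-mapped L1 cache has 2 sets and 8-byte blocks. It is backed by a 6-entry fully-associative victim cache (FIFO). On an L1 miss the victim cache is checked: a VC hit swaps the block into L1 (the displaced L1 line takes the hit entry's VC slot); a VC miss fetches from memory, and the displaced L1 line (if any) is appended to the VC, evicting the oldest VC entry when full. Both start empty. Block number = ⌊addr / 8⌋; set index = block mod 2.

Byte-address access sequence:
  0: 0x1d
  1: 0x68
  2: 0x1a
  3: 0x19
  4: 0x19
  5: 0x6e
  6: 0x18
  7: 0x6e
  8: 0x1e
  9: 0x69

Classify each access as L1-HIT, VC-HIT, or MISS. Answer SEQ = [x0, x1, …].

SEQ = [MISS, MISS, VC-HIT, L1-HIT, L1-HIT, VC-HIT, VC-HIT, VC-HIT, VC-HIT, VC-HIT]

  [0] addr=0x1d blk=3 s=1: MISS | VC []
  [1] addr=0x68 blk=13 s=1: MISS | VC [3]
  [2] addr=0x1a blk=3 s=1: VC-HIT | VC [13]
  [3] addr=0x19 blk=3 s=1: L1-HIT | VC [13]
  [4] addr=0x19 blk=3 s=1: L1-HIT | VC [13]
  [5] addr=0x6e blk=13 s=1: VC-HIT | VC [3]
  [6] addr=0x18 blk=3 s=1: VC-HIT | VC [13]
  [7] addr=0x6e blk=13 s=1: VC-HIT | VC [3]
  [8] addr=0x1e blk=3 s=1: VC-HIT | VC [13]
  [9] addr=0x69 blk=13 s=1: VC-HIT | VC [3]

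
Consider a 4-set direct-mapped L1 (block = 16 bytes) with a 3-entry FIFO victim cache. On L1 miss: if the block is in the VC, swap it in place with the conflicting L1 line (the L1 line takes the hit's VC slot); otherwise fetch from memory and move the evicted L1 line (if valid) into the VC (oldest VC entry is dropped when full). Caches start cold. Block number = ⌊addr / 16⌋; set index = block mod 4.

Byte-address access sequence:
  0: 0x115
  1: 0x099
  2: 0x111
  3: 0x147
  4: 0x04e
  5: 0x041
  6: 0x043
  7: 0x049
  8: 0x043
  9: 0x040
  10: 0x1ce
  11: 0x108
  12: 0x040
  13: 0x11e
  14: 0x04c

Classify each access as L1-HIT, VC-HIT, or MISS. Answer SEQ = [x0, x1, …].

0: 0x115 (blk 17, set 1) → MISS  vc=[]
1: 0x99 (blk 9, set 1) → MISS  vc=[17]
2: 0x111 (blk 17, set 1) → VC-HIT  vc=[9]
3: 0x147 (blk 20, set 0) → MISS  vc=[9]
4: 0x4e (blk 4, set 0) → MISS  vc=[9, 20]
5: 0x41 (blk 4, set 0) → L1-HIT  vc=[9, 20]
6: 0x43 (blk 4, set 0) → L1-HIT  vc=[9, 20]
7: 0x49 (blk 4, set 0) → L1-HIT  vc=[9, 20]
8: 0x43 (blk 4, set 0) → L1-HIT  vc=[9, 20]
9: 0x40 (blk 4, set 0) → L1-HIT  vc=[9, 20]
10: 0x1ce (blk 28, set 0) → MISS  vc=[9, 20, 4]
11: 0x108 (blk 16, set 0) → MISS  vc=[20, 4, 28]
12: 0x40 (blk 4, set 0) → VC-HIT  vc=[20, 16, 28]
13: 0x11e (blk 17, set 1) → L1-HIT  vc=[20, 16, 28]
14: 0x4c (blk 4, set 0) → L1-HIT  vc=[20, 16, 28]

SEQ = [MISS, MISS, VC-HIT, MISS, MISS, L1-HIT, L1-HIT, L1-HIT, L1-HIT, L1-HIT, MISS, MISS, VC-HIT, L1-HIT, L1-HIT]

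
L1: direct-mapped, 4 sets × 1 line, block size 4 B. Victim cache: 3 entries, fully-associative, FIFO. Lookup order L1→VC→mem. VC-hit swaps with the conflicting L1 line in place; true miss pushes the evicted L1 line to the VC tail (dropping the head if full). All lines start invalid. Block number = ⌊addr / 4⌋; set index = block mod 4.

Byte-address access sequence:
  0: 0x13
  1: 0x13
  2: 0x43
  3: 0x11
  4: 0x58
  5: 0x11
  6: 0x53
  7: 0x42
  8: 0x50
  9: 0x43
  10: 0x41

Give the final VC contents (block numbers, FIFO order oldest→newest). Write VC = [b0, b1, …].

VC = [20, 4]

#0 0x13→b4/s0 MISS; vc=[]
#1 0x13→b4/s0 L1-HIT; vc=[]
#2 0x43→b16/s0 MISS; vc=[4]
#3 0x11→b4/s0 VC-HIT; vc=[16]
#4 0x58→b22/s2 MISS; vc=[16]
#5 0x11→b4/s0 L1-HIT; vc=[16]
#6 0x53→b20/s0 MISS; vc=[16,4]
#7 0x42→b16/s0 VC-HIT; vc=[20,4]
#8 0x50→b20/s0 VC-HIT; vc=[16,4]
#9 0x43→b16/s0 VC-HIT; vc=[20,4]
#10 0x41→b16/s0 L1-HIT; vc=[20,4]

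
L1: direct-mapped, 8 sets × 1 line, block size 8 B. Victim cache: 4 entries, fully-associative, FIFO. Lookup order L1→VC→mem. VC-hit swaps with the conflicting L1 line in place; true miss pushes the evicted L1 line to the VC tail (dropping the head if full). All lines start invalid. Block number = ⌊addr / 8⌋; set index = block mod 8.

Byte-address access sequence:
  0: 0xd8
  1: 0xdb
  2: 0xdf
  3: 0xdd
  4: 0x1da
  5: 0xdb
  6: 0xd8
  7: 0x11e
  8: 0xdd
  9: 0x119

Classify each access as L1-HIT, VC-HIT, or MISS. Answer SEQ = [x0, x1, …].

#0 0xd8→b27/s3 MISS; vc=[]
#1 0xdb→b27/s3 L1-HIT; vc=[]
#2 0xdf→b27/s3 L1-HIT; vc=[]
#3 0xdd→b27/s3 L1-HIT; vc=[]
#4 0x1da→b59/s3 MISS; vc=[27]
#5 0xdb→b27/s3 VC-HIT; vc=[59]
#6 0xd8→b27/s3 L1-HIT; vc=[59]
#7 0x11e→b35/s3 MISS; vc=[59,27]
#8 0xdd→b27/s3 VC-HIT; vc=[59,35]
#9 0x119→b35/s3 VC-HIT; vc=[59,27]

SEQ = [MISS, L1-HIT, L1-HIT, L1-HIT, MISS, VC-HIT, L1-HIT, MISS, VC-HIT, VC-HIT]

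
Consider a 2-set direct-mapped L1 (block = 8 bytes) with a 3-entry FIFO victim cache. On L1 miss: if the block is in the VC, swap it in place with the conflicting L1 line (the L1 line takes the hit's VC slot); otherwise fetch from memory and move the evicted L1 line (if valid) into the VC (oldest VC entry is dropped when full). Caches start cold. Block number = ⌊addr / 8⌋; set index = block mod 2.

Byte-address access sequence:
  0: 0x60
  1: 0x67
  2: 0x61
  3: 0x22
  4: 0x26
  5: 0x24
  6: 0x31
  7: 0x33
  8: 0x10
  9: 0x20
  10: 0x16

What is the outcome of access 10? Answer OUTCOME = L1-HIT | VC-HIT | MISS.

OUTCOME = VC-HIT

#0 0x60→b12/s0 MISS; vc=[]
#1 0x67→b12/s0 L1-HIT; vc=[]
#2 0x61→b12/s0 L1-HIT; vc=[]
#3 0x22→b4/s0 MISS; vc=[12]
#4 0x26→b4/s0 L1-HIT; vc=[12]
#5 0x24→b4/s0 L1-HIT; vc=[12]
#6 0x31→b6/s0 MISS; vc=[12,4]
#7 0x33→b6/s0 L1-HIT; vc=[12,4]
#8 0x10→b2/s0 MISS; vc=[12,4,6]
#9 0x20→b4/s0 VC-HIT; vc=[12,2,6]
#10 0x16→b2/s0 VC-HIT; vc=[12,4,6]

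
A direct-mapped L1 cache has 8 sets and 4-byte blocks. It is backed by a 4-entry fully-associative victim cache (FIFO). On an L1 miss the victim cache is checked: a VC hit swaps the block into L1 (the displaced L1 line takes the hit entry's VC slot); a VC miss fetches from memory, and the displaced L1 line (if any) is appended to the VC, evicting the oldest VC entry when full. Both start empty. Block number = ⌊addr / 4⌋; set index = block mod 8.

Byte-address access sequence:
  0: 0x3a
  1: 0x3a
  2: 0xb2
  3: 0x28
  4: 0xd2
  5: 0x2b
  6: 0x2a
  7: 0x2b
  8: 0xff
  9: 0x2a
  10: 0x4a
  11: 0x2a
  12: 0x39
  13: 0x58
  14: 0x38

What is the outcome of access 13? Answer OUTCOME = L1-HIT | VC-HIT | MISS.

#0 0x3a→b14/s6 MISS; vc=[]
#1 0x3a→b14/s6 L1-HIT; vc=[]
#2 0xb2→b44/s4 MISS; vc=[]
#3 0x28→b10/s2 MISS; vc=[]
#4 0xd2→b52/s4 MISS; vc=[44]
#5 0x2b→b10/s2 L1-HIT; vc=[44]
#6 0x2a→b10/s2 L1-HIT; vc=[44]
#7 0x2b→b10/s2 L1-HIT; vc=[44]
#8 0xff→b63/s7 MISS; vc=[44]
#9 0x2a→b10/s2 L1-HIT; vc=[44]
#10 0x4a→b18/s2 MISS; vc=[44,10]
#11 0x2a→b10/s2 VC-HIT; vc=[44,18]
#12 0x39→b14/s6 L1-HIT; vc=[44,18]
#13 0x58→b22/s6 MISS; vc=[44,18,14]
#14 0x38→b14/s6 VC-HIT; vc=[44,18,22]

OUTCOME = MISS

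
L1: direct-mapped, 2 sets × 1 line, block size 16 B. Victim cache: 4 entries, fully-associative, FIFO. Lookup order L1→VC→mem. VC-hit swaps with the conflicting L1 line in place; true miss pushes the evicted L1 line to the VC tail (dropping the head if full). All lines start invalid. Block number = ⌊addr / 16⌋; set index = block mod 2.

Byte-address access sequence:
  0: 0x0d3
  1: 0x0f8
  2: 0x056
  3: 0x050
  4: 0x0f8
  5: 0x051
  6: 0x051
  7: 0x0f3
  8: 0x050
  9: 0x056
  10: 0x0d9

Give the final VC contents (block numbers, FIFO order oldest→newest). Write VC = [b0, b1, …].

VC = [5, 15]

0: 0xd3 (blk 13, set 1) → MISS  vc=[]
1: 0xf8 (blk 15, set 1) → MISS  vc=[13]
2: 0x56 (blk 5, set 1) → MISS  vc=[13, 15]
3: 0x50 (blk 5, set 1) → L1-HIT  vc=[13, 15]
4: 0xf8 (blk 15, set 1) → VC-HIT  vc=[13, 5]
5: 0x51 (blk 5, set 1) → VC-HIT  vc=[13, 15]
6: 0x51 (blk 5, set 1) → L1-HIT  vc=[13, 15]
7: 0xf3 (blk 15, set 1) → VC-HIT  vc=[13, 5]
8: 0x50 (blk 5, set 1) → VC-HIT  vc=[13, 15]
9: 0x56 (blk 5, set 1) → L1-HIT  vc=[13, 15]
10: 0xd9 (blk 13, set 1) → VC-HIT  vc=[5, 15]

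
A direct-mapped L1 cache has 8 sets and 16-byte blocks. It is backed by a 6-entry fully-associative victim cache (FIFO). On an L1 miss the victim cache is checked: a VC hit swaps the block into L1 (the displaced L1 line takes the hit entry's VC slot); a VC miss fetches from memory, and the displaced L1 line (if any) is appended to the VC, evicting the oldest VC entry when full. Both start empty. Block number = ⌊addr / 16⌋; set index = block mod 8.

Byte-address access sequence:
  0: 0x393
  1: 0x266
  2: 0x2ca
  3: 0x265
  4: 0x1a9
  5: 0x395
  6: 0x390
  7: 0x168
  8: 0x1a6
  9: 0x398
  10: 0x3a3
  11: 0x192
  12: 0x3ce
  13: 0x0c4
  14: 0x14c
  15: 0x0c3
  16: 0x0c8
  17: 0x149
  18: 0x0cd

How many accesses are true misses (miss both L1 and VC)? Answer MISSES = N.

MISSES = 10

  [0] addr=0x393 blk=57 s=1: MISS | VC []
  [1] addr=0x266 blk=38 s=6: MISS | VC []
  [2] addr=0x2ca blk=44 s=4: MISS | VC []
  [3] addr=0x265 blk=38 s=6: L1-HIT | VC []
  [4] addr=0x1a9 blk=26 s=2: MISS | VC []
  [5] addr=0x395 blk=57 s=1: L1-HIT | VC []
  [6] addr=0x390 blk=57 s=1: L1-HIT | VC []
  [7] addr=0x168 blk=22 s=6: MISS | VC [38]
  [8] addr=0x1a6 blk=26 s=2: L1-HIT | VC [38]
  [9] addr=0x398 blk=57 s=1: L1-HIT | VC [38]
  [10] addr=0x3a3 blk=58 s=2: MISS | VC [38, 26]
  [11] addr=0x192 blk=25 s=1: MISS | VC [38, 26, 57]
  [12] addr=0x3ce blk=60 s=4: MISS | VC [38, 26, 57, 44]
  [13] addr=0xc4 blk=12 s=4: MISS | VC [38, 26, 57, 44, 60]
  [14] addr=0x14c blk=20 s=4: MISS | VC [38, 26, 57, 44, 60, 12]
  [15] addr=0xc3 blk=12 s=4: VC-HIT | VC [38, 26, 57, 44, 60, 20]
  [16] addr=0xc8 blk=12 s=4: L1-HIT | VC [38, 26, 57, 44, 60, 20]
  [17] addr=0x149 blk=20 s=4: VC-HIT | VC [38, 26, 57, 44, 60, 12]
  [18] addr=0xcd blk=12 s=4: VC-HIT | VC [38, 26, 57, 44, 60, 20]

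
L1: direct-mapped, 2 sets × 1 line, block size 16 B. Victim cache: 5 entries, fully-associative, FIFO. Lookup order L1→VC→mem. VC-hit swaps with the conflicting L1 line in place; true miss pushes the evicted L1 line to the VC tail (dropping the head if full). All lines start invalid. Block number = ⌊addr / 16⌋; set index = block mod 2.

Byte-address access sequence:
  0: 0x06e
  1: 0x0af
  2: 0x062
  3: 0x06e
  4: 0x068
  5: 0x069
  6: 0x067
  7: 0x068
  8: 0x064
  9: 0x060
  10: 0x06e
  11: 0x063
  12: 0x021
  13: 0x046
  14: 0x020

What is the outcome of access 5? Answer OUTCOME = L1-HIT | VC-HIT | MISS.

OUTCOME = L1-HIT

  [0] addr=0x6e blk=6 s=0: MISS | VC []
  [1] addr=0xaf blk=10 s=0: MISS | VC [6]
  [2] addr=0x62 blk=6 s=0: VC-HIT | VC [10]
  [3] addr=0x6e blk=6 s=0: L1-HIT | VC [10]
  [4] addr=0x68 blk=6 s=0: L1-HIT | VC [10]
  [5] addr=0x69 blk=6 s=0: L1-HIT | VC [10]
  [6] addr=0x67 blk=6 s=0: L1-HIT | VC [10]
  [7] addr=0x68 blk=6 s=0: L1-HIT | VC [10]
  [8] addr=0x64 blk=6 s=0: L1-HIT | VC [10]
  [9] addr=0x60 blk=6 s=0: L1-HIT | VC [10]
  [10] addr=0x6e blk=6 s=0: L1-HIT | VC [10]
  [11] addr=0x63 blk=6 s=0: L1-HIT | VC [10]
  [12] addr=0x21 blk=2 s=0: MISS | VC [10, 6]
  [13] addr=0x46 blk=4 s=0: MISS | VC [10, 6, 2]
  [14] addr=0x20 blk=2 s=0: VC-HIT | VC [10, 6, 4]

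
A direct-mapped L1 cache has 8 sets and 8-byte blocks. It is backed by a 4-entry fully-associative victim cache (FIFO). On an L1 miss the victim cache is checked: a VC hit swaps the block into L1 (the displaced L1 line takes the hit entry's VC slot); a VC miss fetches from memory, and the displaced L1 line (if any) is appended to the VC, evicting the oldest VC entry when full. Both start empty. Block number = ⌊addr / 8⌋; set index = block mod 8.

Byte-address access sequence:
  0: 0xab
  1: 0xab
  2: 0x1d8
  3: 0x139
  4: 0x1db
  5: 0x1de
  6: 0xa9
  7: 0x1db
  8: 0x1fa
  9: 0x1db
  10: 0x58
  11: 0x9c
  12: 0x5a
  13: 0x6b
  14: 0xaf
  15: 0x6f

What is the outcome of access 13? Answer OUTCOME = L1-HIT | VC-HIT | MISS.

OUTCOME = MISS

#0 0xab→b21/s5 MISS; vc=[]
#1 0xab→b21/s5 L1-HIT; vc=[]
#2 0x1d8→b59/s3 MISS; vc=[]
#3 0x139→b39/s7 MISS; vc=[]
#4 0x1db→b59/s3 L1-HIT; vc=[]
#5 0x1de→b59/s3 L1-HIT; vc=[]
#6 0xa9→b21/s5 L1-HIT; vc=[]
#7 0x1db→b59/s3 L1-HIT; vc=[]
#8 0x1fa→b63/s7 MISS; vc=[39]
#9 0x1db→b59/s3 L1-HIT; vc=[39]
#10 0x58→b11/s3 MISS; vc=[39,59]
#11 0x9c→b19/s3 MISS; vc=[39,59,11]
#12 0x5a→b11/s3 VC-HIT; vc=[39,59,19]
#13 0x6b→b13/s5 MISS; vc=[39,59,19,21]
#14 0xaf→b21/s5 VC-HIT; vc=[39,59,19,13]
#15 0x6f→b13/s5 VC-HIT; vc=[39,59,19,21]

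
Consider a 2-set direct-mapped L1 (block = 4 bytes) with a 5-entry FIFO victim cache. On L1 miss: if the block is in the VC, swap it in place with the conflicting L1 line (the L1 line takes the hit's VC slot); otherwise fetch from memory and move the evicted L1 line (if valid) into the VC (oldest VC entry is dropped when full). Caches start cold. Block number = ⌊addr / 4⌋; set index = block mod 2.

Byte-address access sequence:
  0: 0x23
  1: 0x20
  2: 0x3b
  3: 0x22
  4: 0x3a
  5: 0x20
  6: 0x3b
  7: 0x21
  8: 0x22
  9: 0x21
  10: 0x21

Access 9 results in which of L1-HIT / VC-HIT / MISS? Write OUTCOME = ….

0: 0x23 (blk 8, set 0) → MISS  vc=[]
1: 0x20 (blk 8, set 0) → L1-HIT  vc=[]
2: 0x3b (blk 14, set 0) → MISS  vc=[8]
3: 0x22 (blk 8, set 0) → VC-HIT  vc=[14]
4: 0x3a (blk 14, set 0) → VC-HIT  vc=[8]
5: 0x20 (blk 8, set 0) → VC-HIT  vc=[14]
6: 0x3b (blk 14, set 0) → VC-HIT  vc=[8]
7: 0x21 (blk 8, set 0) → VC-HIT  vc=[14]
8: 0x22 (blk 8, set 0) → L1-HIT  vc=[14]
9: 0x21 (blk 8, set 0) → L1-HIT  vc=[14]
10: 0x21 (blk 8, set 0) → L1-HIT  vc=[14]

OUTCOME = L1-HIT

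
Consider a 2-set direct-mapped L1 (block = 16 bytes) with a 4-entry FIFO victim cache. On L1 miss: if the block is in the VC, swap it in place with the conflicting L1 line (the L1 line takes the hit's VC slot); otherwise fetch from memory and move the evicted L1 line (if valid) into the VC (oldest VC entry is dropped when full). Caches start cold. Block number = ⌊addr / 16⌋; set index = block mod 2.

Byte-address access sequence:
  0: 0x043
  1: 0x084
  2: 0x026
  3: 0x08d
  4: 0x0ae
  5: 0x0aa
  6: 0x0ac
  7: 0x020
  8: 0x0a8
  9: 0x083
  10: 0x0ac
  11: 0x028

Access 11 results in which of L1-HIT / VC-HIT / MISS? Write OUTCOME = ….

  [0] addr=0x43 blk=4 s=0: MISS | VC []
  [1] addr=0x84 blk=8 s=0: MISS | VC [4]
  [2] addr=0x26 blk=2 s=0: MISS | VC [4, 8]
  [3] addr=0x8d blk=8 s=0: VC-HIT | VC [4, 2]
  [4] addr=0xae blk=10 s=0: MISS | VC [4, 2, 8]
  [5] addr=0xaa blk=10 s=0: L1-HIT | VC [4, 2, 8]
  [6] addr=0xac blk=10 s=0: L1-HIT | VC [4, 2, 8]
  [7] addr=0x20 blk=2 s=0: VC-HIT | VC [4, 10, 8]
  [8] addr=0xa8 blk=10 s=0: VC-HIT | VC [4, 2, 8]
  [9] addr=0x83 blk=8 s=0: VC-HIT | VC [4, 2, 10]
  [10] addr=0xac blk=10 s=0: VC-HIT | VC [4, 2, 8]
  [11] addr=0x28 blk=2 s=0: VC-HIT | VC [4, 10, 8]

OUTCOME = VC-HIT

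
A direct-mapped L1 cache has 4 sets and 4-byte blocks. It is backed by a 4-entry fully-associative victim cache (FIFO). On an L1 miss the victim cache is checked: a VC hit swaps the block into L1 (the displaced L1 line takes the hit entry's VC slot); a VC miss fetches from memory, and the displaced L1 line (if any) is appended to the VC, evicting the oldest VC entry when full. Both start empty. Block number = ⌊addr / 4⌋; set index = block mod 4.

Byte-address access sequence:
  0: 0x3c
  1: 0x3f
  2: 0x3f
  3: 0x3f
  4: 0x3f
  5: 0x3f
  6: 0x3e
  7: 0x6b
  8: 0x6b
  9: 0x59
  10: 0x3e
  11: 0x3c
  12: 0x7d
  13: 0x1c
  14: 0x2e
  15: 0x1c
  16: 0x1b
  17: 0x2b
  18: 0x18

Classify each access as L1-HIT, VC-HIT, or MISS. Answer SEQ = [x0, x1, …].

SEQ = [MISS, L1-HIT, L1-HIT, L1-HIT, L1-HIT, L1-HIT, L1-HIT, MISS, L1-HIT, MISS, L1-HIT, L1-HIT, MISS, MISS, MISS, VC-HIT, MISS, MISS, VC-HIT]

0: 0x3c (blk 15, set 3) → MISS  vc=[]
1: 0x3f (blk 15, set 3) → L1-HIT  vc=[]
2: 0x3f (blk 15, set 3) → L1-HIT  vc=[]
3: 0x3f (blk 15, set 3) → L1-HIT  vc=[]
4: 0x3f (blk 15, set 3) → L1-HIT  vc=[]
5: 0x3f (blk 15, set 3) → L1-HIT  vc=[]
6: 0x3e (blk 15, set 3) → L1-HIT  vc=[]
7: 0x6b (blk 26, set 2) → MISS  vc=[]
8: 0x6b (blk 26, set 2) → L1-HIT  vc=[]
9: 0x59 (blk 22, set 2) → MISS  vc=[26]
10: 0x3e (blk 15, set 3) → L1-HIT  vc=[26]
11: 0x3c (blk 15, set 3) → L1-HIT  vc=[26]
12: 0x7d (blk 31, set 3) → MISS  vc=[26, 15]
13: 0x1c (blk 7, set 3) → MISS  vc=[26, 15, 31]
14: 0x2e (blk 11, set 3) → MISS  vc=[26, 15, 31, 7]
15: 0x1c (blk 7, set 3) → VC-HIT  vc=[26, 15, 31, 11]
16: 0x1b (blk 6, set 2) → MISS  vc=[15, 31, 11, 22]
17: 0x2b (blk 10, set 2) → MISS  vc=[31, 11, 22, 6]
18: 0x18 (blk 6, set 2) → VC-HIT  vc=[31, 11, 22, 10]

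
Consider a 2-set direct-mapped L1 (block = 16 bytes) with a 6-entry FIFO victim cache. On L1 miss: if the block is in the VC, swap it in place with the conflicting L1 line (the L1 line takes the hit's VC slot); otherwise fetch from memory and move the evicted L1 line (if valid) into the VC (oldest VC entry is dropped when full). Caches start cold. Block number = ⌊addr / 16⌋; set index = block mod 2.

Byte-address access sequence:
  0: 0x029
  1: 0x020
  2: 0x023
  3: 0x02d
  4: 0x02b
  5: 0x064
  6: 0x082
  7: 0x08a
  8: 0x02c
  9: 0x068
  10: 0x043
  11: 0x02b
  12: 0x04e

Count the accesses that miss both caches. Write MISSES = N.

MISSES = 4

#0 0x29→b2/s0 MISS; vc=[]
#1 0x20→b2/s0 L1-HIT; vc=[]
#2 0x23→b2/s0 L1-HIT; vc=[]
#3 0x2d→b2/s0 L1-HIT; vc=[]
#4 0x2b→b2/s0 L1-HIT; vc=[]
#5 0x64→b6/s0 MISS; vc=[2]
#6 0x82→b8/s0 MISS; vc=[2,6]
#7 0x8a→b8/s0 L1-HIT; vc=[2,6]
#8 0x2c→b2/s0 VC-HIT; vc=[8,6]
#9 0x68→b6/s0 VC-HIT; vc=[8,2]
#10 0x43→b4/s0 MISS; vc=[8,2,6]
#11 0x2b→b2/s0 VC-HIT; vc=[8,4,6]
#12 0x4e→b4/s0 VC-HIT; vc=[8,2,6]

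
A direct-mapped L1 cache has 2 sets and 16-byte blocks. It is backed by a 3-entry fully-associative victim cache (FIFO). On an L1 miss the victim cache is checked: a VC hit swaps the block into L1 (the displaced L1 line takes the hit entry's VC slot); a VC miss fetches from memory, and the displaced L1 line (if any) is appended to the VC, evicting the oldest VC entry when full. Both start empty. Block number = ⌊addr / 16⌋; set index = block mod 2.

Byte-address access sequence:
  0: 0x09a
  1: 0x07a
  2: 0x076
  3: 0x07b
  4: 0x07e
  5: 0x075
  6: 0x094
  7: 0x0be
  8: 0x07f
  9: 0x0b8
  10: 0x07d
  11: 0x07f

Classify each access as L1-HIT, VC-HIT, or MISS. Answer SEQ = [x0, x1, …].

#0 0x9a→b9/s1 MISS; vc=[]
#1 0x7a→b7/s1 MISS; vc=[9]
#2 0x76→b7/s1 L1-HIT; vc=[9]
#3 0x7b→b7/s1 L1-HIT; vc=[9]
#4 0x7e→b7/s1 L1-HIT; vc=[9]
#5 0x75→b7/s1 L1-HIT; vc=[9]
#6 0x94→b9/s1 VC-HIT; vc=[7]
#7 0xbe→b11/s1 MISS; vc=[7,9]
#8 0x7f→b7/s1 VC-HIT; vc=[11,9]
#9 0xb8→b11/s1 VC-HIT; vc=[7,9]
#10 0x7d→b7/s1 VC-HIT; vc=[11,9]
#11 0x7f→b7/s1 L1-HIT; vc=[11,9]

SEQ = [MISS, MISS, L1-HIT, L1-HIT, L1-HIT, L1-HIT, VC-HIT, MISS, VC-HIT, VC-HIT, VC-HIT, L1-HIT]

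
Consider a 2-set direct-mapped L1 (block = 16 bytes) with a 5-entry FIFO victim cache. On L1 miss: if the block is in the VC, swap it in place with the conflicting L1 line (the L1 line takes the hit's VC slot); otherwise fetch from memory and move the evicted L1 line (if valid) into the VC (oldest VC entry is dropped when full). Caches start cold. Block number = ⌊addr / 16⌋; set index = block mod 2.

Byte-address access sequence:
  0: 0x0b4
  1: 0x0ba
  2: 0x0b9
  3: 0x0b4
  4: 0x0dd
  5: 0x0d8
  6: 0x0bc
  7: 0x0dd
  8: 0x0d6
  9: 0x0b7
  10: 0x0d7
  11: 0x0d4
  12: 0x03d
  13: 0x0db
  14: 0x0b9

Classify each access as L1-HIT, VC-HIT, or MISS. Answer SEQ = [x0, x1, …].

SEQ = [MISS, L1-HIT, L1-HIT, L1-HIT, MISS, L1-HIT, VC-HIT, VC-HIT, L1-HIT, VC-HIT, VC-HIT, L1-HIT, MISS, VC-HIT, VC-HIT]

#0 0xb4→b11/s1 MISS; vc=[]
#1 0xba→b11/s1 L1-HIT; vc=[]
#2 0xb9→b11/s1 L1-HIT; vc=[]
#3 0xb4→b11/s1 L1-HIT; vc=[]
#4 0xdd→b13/s1 MISS; vc=[11]
#5 0xd8→b13/s1 L1-HIT; vc=[11]
#6 0xbc→b11/s1 VC-HIT; vc=[13]
#7 0xdd→b13/s1 VC-HIT; vc=[11]
#8 0xd6→b13/s1 L1-HIT; vc=[11]
#9 0xb7→b11/s1 VC-HIT; vc=[13]
#10 0xd7→b13/s1 VC-HIT; vc=[11]
#11 0xd4→b13/s1 L1-HIT; vc=[11]
#12 0x3d→b3/s1 MISS; vc=[11,13]
#13 0xdb→b13/s1 VC-HIT; vc=[11,3]
#14 0xb9→b11/s1 VC-HIT; vc=[13,3]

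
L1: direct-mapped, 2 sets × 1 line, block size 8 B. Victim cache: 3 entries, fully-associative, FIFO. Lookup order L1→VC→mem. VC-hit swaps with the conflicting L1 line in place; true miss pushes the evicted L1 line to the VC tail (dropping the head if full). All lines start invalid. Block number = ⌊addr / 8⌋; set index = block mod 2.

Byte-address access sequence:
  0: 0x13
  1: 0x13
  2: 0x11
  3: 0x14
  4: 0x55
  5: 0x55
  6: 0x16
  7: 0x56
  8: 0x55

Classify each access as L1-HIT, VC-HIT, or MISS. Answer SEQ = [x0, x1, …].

0: 0x13 (blk 2, set 0) → MISS  vc=[]
1: 0x13 (blk 2, set 0) → L1-HIT  vc=[]
2: 0x11 (blk 2, set 0) → L1-HIT  vc=[]
3: 0x14 (blk 2, set 0) → L1-HIT  vc=[]
4: 0x55 (blk 10, set 0) → MISS  vc=[2]
5: 0x55 (blk 10, set 0) → L1-HIT  vc=[2]
6: 0x16 (blk 2, set 0) → VC-HIT  vc=[10]
7: 0x56 (blk 10, set 0) → VC-HIT  vc=[2]
8: 0x55 (blk 10, set 0) → L1-HIT  vc=[2]

SEQ = [MISS, L1-HIT, L1-HIT, L1-HIT, MISS, L1-HIT, VC-HIT, VC-HIT, L1-HIT]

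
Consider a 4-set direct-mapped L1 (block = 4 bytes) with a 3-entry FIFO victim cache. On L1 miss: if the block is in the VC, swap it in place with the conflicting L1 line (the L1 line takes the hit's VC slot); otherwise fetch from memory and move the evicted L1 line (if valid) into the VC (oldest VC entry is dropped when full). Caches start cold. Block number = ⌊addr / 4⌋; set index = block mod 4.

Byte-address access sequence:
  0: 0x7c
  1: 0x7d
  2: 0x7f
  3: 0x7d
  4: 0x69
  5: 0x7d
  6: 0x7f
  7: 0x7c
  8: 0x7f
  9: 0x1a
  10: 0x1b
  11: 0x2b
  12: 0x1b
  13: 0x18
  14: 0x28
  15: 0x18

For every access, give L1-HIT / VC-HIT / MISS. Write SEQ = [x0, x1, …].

SEQ = [MISS, L1-HIT, L1-HIT, L1-HIT, MISS, L1-HIT, L1-HIT, L1-HIT, L1-HIT, MISS, L1-HIT, MISS, VC-HIT, L1-HIT, VC-HIT, VC-HIT]

#0 0x7c→b31/s3 MISS; vc=[]
#1 0x7d→b31/s3 L1-HIT; vc=[]
#2 0x7f→b31/s3 L1-HIT; vc=[]
#3 0x7d→b31/s3 L1-HIT; vc=[]
#4 0x69→b26/s2 MISS; vc=[]
#5 0x7d→b31/s3 L1-HIT; vc=[]
#6 0x7f→b31/s3 L1-HIT; vc=[]
#7 0x7c→b31/s3 L1-HIT; vc=[]
#8 0x7f→b31/s3 L1-HIT; vc=[]
#9 0x1a→b6/s2 MISS; vc=[26]
#10 0x1b→b6/s2 L1-HIT; vc=[26]
#11 0x2b→b10/s2 MISS; vc=[26,6]
#12 0x1b→b6/s2 VC-HIT; vc=[26,10]
#13 0x18→b6/s2 L1-HIT; vc=[26,10]
#14 0x28→b10/s2 VC-HIT; vc=[26,6]
#15 0x18→b6/s2 VC-HIT; vc=[26,10]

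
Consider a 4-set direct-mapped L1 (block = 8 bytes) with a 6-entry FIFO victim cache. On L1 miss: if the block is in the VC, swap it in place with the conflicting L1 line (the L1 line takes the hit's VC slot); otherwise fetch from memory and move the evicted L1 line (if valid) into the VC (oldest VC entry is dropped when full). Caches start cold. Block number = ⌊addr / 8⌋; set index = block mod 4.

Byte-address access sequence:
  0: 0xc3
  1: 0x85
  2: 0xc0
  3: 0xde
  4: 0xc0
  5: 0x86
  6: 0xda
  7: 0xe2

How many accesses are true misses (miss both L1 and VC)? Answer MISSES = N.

MISSES = 4

0: 0xc3 (blk 24, set 0) → MISS  vc=[]
1: 0x85 (blk 16, set 0) → MISS  vc=[24]
2: 0xc0 (blk 24, set 0) → VC-HIT  vc=[16]
3: 0xde (blk 27, set 3) → MISS  vc=[16]
4: 0xc0 (blk 24, set 0) → L1-HIT  vc=[16]
5: 0x86 (blk 16, set 0) → VC-HIT  vc=[24]
6: 0xda (blk 27, set 3) → L1-HIT  vc=[24]
7: 0xe2 (blk 28, set 0) → MISS  vc=[24, 16]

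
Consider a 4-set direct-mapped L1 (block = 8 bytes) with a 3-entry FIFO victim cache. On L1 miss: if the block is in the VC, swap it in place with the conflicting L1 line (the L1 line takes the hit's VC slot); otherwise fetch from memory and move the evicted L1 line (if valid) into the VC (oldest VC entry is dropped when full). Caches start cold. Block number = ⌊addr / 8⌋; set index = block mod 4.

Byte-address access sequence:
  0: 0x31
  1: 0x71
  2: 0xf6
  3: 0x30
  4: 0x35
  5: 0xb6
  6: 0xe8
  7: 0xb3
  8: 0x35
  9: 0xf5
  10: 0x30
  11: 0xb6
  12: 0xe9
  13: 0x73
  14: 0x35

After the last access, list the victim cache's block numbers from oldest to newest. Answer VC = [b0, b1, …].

VC = [30, 22, 14]

0: 0x31 (blk 6, set 2) → MISS  vc=[]
1: 0x71 (blk 14, set 2) → MISS  vc=[6]
2: 0xf6 (blk 30, set 2) → MISS  vc=[6, 14]
3: 0x30 (blk 6, set 2) → VC-HIT  vc=[30, 14]
4: 0x35 (blk 6, set 2) → L1-HIT  vc=[30, 14]
5: 0xb6 (blk 22, set 2) → MISS  vc=[30, 14, 6]
6: 0xe8 (blk 29, set 1) → MISS  vc=[30, 14, 6]
7: 0xb3 (blk 22, set 2) → L1-HIT  vc=[30, 14, 6]
8: 0x35 (blk 6, set 2) → VC-HIT  vc=[30, 14, 22]
9: 0xf5 (blk 30, set 2) → VC-HIT  vc=[6, 14, 22]
10: 0x30 (blk 6, set 2) → VC-HIT  vc=[30, 14, 22]
11: 0xb6 (blk 22, set 2) → VC-HIT  vc=[30, 14, 6]
12: 0xe9 (blk 29, set 1) → L1-HIT  vc=[30, 14, 6]
13: 0x73 (blk 14, set 2) → VC-HIT  vc=[30, 22, 6]
14: 0x35 (blk 6, set 2) → VC-HIT  vc=[30, 22, 14]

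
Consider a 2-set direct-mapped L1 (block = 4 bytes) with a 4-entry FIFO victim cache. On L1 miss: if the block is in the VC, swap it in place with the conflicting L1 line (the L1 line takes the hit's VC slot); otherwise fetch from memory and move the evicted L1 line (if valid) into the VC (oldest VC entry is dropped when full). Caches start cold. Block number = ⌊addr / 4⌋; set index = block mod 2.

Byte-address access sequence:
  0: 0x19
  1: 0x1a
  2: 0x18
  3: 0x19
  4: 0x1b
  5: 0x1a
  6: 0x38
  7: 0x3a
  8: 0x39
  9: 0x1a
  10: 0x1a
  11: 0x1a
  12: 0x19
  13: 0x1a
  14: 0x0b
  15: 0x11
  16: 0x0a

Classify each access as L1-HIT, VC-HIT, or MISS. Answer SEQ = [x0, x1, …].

  [0] addr=0x19 blk=6 s=0: MISS | VC []
  [1] addr=0x1a blk=6 s=0: L1-HIT | VC []
  [2] addr=0x18 blk=6 s=0: L1-HIT | VC []
  [3] addr=0x19 blk=6 s=0: L1-HIT | VC []
  [4] addr=0x1b blk=6 s=0: L1-HIT | VC []
  [5] addr=0x1a blk=6 s=0: L1-HIT | VC []
  [6] addr=0x38 blk=14 s=0: MISS | VC [6]
  [7] addr=0x3a blk=14 s=0: L1-HIT | VC [6]
  [8] addr=0x39 blk=14 s=0: L1-HIT | VC [6]
  [9] addr=0x1a blk=6 s=0: VC-HIT | VC [14]
  [10] addr=0x1a blk=6 s=0: L1-HIT | VC [14]
  [11] addr=0x1a blk=6 s=0: L1-HIT | VC [14]
  [12] addr=0x19 blk=6 s=0: L1-HIT | VC [14]
  [13] addr=0x1a blk=6 s=0: L1-HIT | VC [14]
  [14] addr=0xb blk=2 s=0: MISS | VC [14, 6]
  [15] addr=0x11 blk=4 s=0: MISS | VC [14, 6, 2]
  [16] addr=0xa blk=2 s=0: VC-HIT | VC [14, 6, 4]

SEQ = [MISS, L1-HIT, L1-HIT, L1-HIT, L1-HIT, L1-HIT, MISS, L1-HIT, L1-HIT, VC-HIT, L1-HIT, L1-HIT, L1-HIT, L1-HIT, MISS, MISS, VC-HIT]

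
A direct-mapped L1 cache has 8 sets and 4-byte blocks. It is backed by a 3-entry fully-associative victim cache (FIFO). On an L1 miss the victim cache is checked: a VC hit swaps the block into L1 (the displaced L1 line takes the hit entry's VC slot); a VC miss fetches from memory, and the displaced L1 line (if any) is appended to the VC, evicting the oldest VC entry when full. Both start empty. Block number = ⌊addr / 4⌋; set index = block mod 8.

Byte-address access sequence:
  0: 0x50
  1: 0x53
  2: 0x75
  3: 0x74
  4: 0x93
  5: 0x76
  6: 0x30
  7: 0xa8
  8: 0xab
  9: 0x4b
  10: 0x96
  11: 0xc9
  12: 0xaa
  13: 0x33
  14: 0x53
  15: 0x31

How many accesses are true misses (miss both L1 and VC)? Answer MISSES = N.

0: 0x50 (blk 20, set 4) → MISS  vc=[]
1: 0x53 (blk 20, set 4) → L1-HIT  vc=[]
2: 0x75 (blk 29, set 5) → MISS  vc=[]
3: 0x74 (blk 29, set 5) → L1-HIT  vc=[]
4: 0x93 (blk 36, set 4) → MISS  vc=[20]
5: 0x76 (blk 29, set 5) → L1-HIT  vc=[20]
6: 0x30 (blk 12, set 4) → MISS  vc=[20, 36]
7: 0xa8 (blk 42, set 2) → MISS  vc=[20, 36]
8: 0xab (blk 42, set 2) → L1-HIT  vc=[20, 36]
9: 0x4b (blk 18, set 2) → MISS  vc=[20, 36, 42]
10: 0x96 (blk 37, set 5) → MISS  vc=[36, 42, 29]
11: 0xc9 (blk 50, set 2) → MISS  vc=[42, 29, 18]
12: 0xaa (blk 42, set 2) → VC-HIT  vc=[50, 29, 18]
13: 0x33 (blk 12, set 4) → L1-HIT  vc=[50, 29, 18]
14: 0x53 (blk 20, set 4) → MISS  vc=[29, 18, 12]
15: 0x31 (blk 12, set 4) → VC-HIT  vc=[29, 18, 20]

MISSES = 9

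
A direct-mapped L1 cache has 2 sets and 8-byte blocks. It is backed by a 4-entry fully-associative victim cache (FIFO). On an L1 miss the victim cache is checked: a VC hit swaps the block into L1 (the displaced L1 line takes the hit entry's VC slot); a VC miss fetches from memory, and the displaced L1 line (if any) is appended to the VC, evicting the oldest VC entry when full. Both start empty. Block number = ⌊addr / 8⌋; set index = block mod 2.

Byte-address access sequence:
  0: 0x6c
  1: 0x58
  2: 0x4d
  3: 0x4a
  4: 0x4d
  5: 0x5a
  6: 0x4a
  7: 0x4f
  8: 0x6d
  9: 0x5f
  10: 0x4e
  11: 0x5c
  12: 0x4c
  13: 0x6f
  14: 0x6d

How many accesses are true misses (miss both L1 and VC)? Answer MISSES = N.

MISSES = 3

  [0] addr=0x6c blk=13 s=1: MISS | VC []
  [1] addr=0x58 blk=11 s=1: MISS | VC [13]
  [2] addr=0x4d blk=9 s=1: MISS | VC [13, 11]
  [3] addr=0x4a blk=9 s=1: L1-HIT | VC [13, 11]
  [4] addr=0x4d blk=9 s=1: L1-HIT | VC [13, 11]
  [5] addr=0x5a blk=11 s=1: VC-HIT | VC [13, 9]
  [6] addr=0x4a blk=9 s=1: VC-HIT | VC [13, 11]
  [7] addr=0x4f blk=9 s=1: L1-HIT | VC [13, 11]
  [8] addr=0x6d blk=13 s=1: VC-HIT | VC [9, 11]
  [9] addr=0x5f blk=11 s=1: VC-HIT | VC [9, 13]
  [10] addr=0x4e blk=9 s=1: VC-HIT | VC [11, 13]
  [11] addr=0x5c blk=11 s=1: VC-HIT | VC [9, 13]
  [12] addr=0x4c blk=9 s=1: VC-HIT | VC [11, 13]
  [13] addr=0x6f blk=13 s=1: VC-HIT | VC [11, 9]
  [14] addr=0x6d blk=13 s=1: L1-HIT | VC [11, 9]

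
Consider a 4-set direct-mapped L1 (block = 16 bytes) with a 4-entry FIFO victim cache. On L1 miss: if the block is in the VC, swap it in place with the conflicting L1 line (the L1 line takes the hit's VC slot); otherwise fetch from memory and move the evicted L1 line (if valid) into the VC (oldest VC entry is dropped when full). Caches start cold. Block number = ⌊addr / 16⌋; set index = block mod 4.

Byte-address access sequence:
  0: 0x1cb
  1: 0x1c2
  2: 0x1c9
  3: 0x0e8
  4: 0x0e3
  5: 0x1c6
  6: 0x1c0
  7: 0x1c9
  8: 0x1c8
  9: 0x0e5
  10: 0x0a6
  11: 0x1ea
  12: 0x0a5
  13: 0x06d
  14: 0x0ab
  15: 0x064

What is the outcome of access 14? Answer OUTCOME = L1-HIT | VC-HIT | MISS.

0: 0x1cb (blk 28, set 0) → MISS  vc=[]
1: 0x1c2 (blk 28, set 0) → L1-HIT  vc=[]
2: 0x1c9 (blk 28, set 0) → L1-HIT  vc=[]
3: 0xe8 (blk 14, set 2) → MISS  vc=[]
4: 0xe3 (blk 14, set 2) → L1-HIT  vc=[]
5: 0x1c6 (blk 28, set 0) → L1-HIT  vc=[]
6: 0x1c0 (blk 28, set 0) → L1-HIT  vc=[]
7: 0x1c9 (blk 28, set 0) → L1-HIT  vc=[]
8: 0x1c8 (blk 28, set 0) → L1-HIT  vc=[]
9: 0xe5 (blk 14, set 2) → L1-HIT  vc=[]
10: 0xa6 (blk 10, set 2) → MISS  vc=[14]
11: 0x1ea (blk 30, set 2) → MISS  vc=[14, 10]
12: 0xa5 (blk 10, set 2) → VC-HIT  vc=[14, 30]
13: 0x6d (blk 6, set 2) → MISS  vc=[14, 30, 10]
14: 0xab (blk 10, set 2) → VC-HIT  vc=[14, 30, 6]
15: 0x64 (blk 6, set 2) → VC-HIT  vc=[14, 30, 10]

OUTCOME = VC-HIT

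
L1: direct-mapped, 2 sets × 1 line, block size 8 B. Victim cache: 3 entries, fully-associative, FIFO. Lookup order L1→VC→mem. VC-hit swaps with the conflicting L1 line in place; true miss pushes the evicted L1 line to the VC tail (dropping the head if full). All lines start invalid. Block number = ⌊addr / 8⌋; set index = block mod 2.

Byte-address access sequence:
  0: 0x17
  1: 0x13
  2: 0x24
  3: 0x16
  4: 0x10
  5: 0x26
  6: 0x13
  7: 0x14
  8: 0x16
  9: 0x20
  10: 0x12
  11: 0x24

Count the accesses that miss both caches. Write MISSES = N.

0: 0x17 (blk 2, set 0) → MISS  vc=[]
1: 0x13 (blk 2, set 0) → L1-HIT  vc=[]
2: 0x24 (blk 4, set 0) → MISS  vc=[2]
3: 0x16 (blk 2, set 0) → VC-HIT  vc=[4]
4: 0x10 (blk 2, set 0) → L1-HIT  vc=[4]
5: 0x26 (blk 4, set 0) → VC-HIT  vc=[2]
6: 0x13 (blk 2, set 0) → VC-HIT  vc=[4]
7: 0x14 (blk 2, set 0) → L1-HIT  vc=[4]
8: 0x16 (blk 2, set 0) → L1-HIT  vc=[4]
9: 0x20 (blk 4, set 0) → VC-HIT  vc=[2]
10: 0x12 (blk 2, set 0) → VC-HIT  vc=[4]
11: 0x24 (blk 4, set 0) → VC-HIT  vc=[2]

MISSES = 2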